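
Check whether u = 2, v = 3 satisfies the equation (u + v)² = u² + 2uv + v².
Substituting u = 2, v = 3:

LHS = (2 + 3)² = 25
RHS = 2² + 2·2·3 + 3² = 25

LHS = RHS, so the equation holds at this point.

Answer: Holds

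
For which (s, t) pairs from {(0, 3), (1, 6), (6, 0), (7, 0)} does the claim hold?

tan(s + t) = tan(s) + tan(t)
Testing each pair:
(0, 3): LHS = tan(3) ≈ -0.1425, RHS = tan(3) ≈ -0.1425 → holds
(1, 6): LHS = tan(7) ≈ 0.8714, RHS = tan(6) + tan(1) ≈ 1.266 → fails
(6, 0): LHS = tan(6) ≈ -0.291, RHS = tan(6) ≈ -0.291 → holds
(7, 0): LHS = tan(7) ≈ 0.8714, RHS = tan(7) ≈ 0.8714 → holds

3 of 4 pairs satisfy the claim.

Answer: (0, 3), (6, 0), (7, 0)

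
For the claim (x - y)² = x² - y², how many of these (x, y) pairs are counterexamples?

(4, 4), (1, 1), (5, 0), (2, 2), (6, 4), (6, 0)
Testing each pair:
(4, 4): LHS = 0, RHS = 0 → satisfies claim
(1, 1): LHS = 0, RHS = 0 → satisfies claim
(5, 0): LHS = 25, RHS = 25 → satisfies claim
(2, 2): LHS = 0, RHS = 0 → satisfies claim
(6, 4): LHS = 4, RHS = 20 → counterexample
(6, 0): LHS = 36, RHS = 36 → satisfies claim

That makes 1 counterexample.

Answer: 1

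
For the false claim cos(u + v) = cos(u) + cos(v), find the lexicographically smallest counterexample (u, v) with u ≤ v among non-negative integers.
Substituting (0, 0) into the claim:
LHS = cos(0 + 0) = 1
RHS = cos(0) + cos(0) = 2

Since LHS ≠ RHS, this pair disproves the claim, and no lexicographically smaller pair (u ≤ v, non-negative integers) does.

For instance (3, 3) is also a counterexample (LHS = cos(6) ≈ 0.9602, RHS = 2·cos(3) ≈ -1.98), but it's lexicographically larger.

Answer: (u, v) = (0, 0)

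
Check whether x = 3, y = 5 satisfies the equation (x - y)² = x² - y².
Fails

Substituting x = 3, y = 5:

LHS = (3 - 5)² = 4
RHS = 3² - 5² = -16

LHS ≠ RHS, so the equation does not hold at this point.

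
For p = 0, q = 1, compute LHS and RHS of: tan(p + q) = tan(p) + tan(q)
LHS = tan(0 + 1) = tan(1) ≈ 1.557
RHS = tan(0) + tan(1) = tan(1) ≈ 1.557

LHS = RHS: the two sides agree.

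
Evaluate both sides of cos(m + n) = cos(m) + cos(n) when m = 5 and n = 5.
LHS = cos(5 + 5) = cos(10) ≈ -0.8391
RHS = cos(5) + cos(5) = 2·cos(5) ≈ 0.5673

LHS ≠ RHS (they differ by about 1.406), so the equation does not hold here.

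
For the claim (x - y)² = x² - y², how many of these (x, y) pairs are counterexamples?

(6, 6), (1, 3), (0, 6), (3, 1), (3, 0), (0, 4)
4

Testing each pair:
(6, 6): LHS = 0, RHS = 0 → satisfies claim
(1, 3): LHS = 4, RHS = -8 → counterexample
(0, 6): LHS = 36, RHS = -36 → counterexample
(3, 1): LHS = 4, RHS = 8 → counterexample
(3, 0): LHS = 9, RHS = 9 → satisfies claim
(0, 4): LHS = 16, RHS = -16 → counterexample

That makes 4 counterexamples.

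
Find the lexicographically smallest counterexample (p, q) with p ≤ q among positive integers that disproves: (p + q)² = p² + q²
(p, q) = (1, 1)

Substituting (1, 1) into the claim:
LHS = (1 + 1)² = 4
RHS = 1² + 1² = 2

Since LHS ≠ RHS, this pair disproves the claim, and no lexicographically smaller pair (p ≤ q, positive integers) does.

For instance (4, 7) is also a counterexample (LHS = 121, RHS = 65), but it's lexicographically larger.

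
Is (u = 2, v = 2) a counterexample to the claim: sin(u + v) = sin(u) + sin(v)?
Yes

Substituting u = 2, v = 2:
LHS = sin(2 + 2) = sin(4) ≈ -0.7568
RHS = sin(2) + sin(2) = 2·sin(2) ≈ 1.819

Since LHS ≠ RHS, this pair disproves the claim.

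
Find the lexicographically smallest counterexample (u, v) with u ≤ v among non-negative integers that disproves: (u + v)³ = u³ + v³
(u, v) = (1, 1)

At (0, 1): both sides equal 1, so it holds there.

Substituting (1, 1) into the claim:
LHS = (1 + 1)³ = 8
RHS = 1³ + 1³ = 2

Since LHS ≠ RHS, this pair disproves the claim, and no lexicographically smaller pair (u ≤ v, non-negative integers) does.

For instance (1, 4) is also a counterexample (LHS = 125, RHS = 65), but it's lexicographically larger.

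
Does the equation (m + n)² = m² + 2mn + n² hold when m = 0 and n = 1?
Substituting m = 0, n = 1:

LHS = (0 + 1)² = 1
RHS = 0² + 2·0·1 + 1² = 1

LHS = RHS, so the equation holds at this point.

Answer: Holds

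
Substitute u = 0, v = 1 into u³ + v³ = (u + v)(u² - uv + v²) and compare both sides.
LHS = 0³ + 1³ = 1
RHS = (0 + 1)(0² - 0·1 + 1²) = 1

LHS = RHS: the two sides agree.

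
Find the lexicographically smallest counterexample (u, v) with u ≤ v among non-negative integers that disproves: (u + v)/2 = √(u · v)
Substituting (0, 1) into the claim:
LHS = (0 + 1)/2 = 1/2
RHS = √(0 · 1) = 0

Since LHS ≠ RHS, this pair disproves the claim, and no lexicographically smaller pair (u ≤ v, non-negative integers) does.

For instance (3, 7) is also a counterexample (LHS = 5, RHS = √(21) ≈ 4.583), but it's lexicographically larger.

Answer: (u, v) = (0, 1)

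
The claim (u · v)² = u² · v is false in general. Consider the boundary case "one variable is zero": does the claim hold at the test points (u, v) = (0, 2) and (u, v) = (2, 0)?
Yes, holds at both test points

At (0, 2): LHS = 0, RHS = 0 → equal
At (2, 0): LHS = 0, RHS = 0 → equal

So the claim does hold at both of these boundary points, even though it is not an identity.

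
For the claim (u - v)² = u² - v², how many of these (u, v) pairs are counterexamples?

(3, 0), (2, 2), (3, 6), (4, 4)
Testing each pair:
(3, 0): LHS = 9, RHS = 9 → satisfies claim
(2, 2): LHS = 0, RHS = 0 → satisfies claim
(3, 6): LHS = 9, RHS = -27 → counterexample
(4, 4): LHS = 0, RHS = 0 → satisfies claim

That makes 1 counterexample.

Answer: 1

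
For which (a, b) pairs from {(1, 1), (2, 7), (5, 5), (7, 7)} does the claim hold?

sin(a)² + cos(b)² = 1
(1, 1), (5, 5), (7, 7)

Testing each pair:
(1, 1): LHS = cos(1)² + sin(1)² = 1, RHS = 1 → holds
(2, 7): LHS = cos(7)² + sin(2)² ≈ 1.395, RHS = 1 → fails
(5, 5): LHS = cos(5)² + sin(5)² = 1, RHS = 1 → holds
(7, 7): LHS = sin(7)² + cos(7)² = 1, RHS = 1 → holds

3 of 4 pairs satisfy the claim.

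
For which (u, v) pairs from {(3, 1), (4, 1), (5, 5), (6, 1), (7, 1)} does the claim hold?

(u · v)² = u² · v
(3, 1), (4, 1), (6, 1), (7, 1)

Testing each pair:
(3, 1): LHS = 9, RHS = 9 → holds
(4, 1): LHS = 16, RHS = 16 → holds
(5, 5): LHS = 625, RHS = 125 → fails
(6, 1): LHS = 36, RHS = 36 → holds
(7, 1): LHS = 49, RHS = 49 → holds

4 of 5 pairs satisfy the claim.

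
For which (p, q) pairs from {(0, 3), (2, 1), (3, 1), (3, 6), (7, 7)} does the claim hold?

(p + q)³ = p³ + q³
(0, 3)

Testing each pair:
(0, 3): LHS = 27, RHS = 27 → holds
(2, 1): LHS = 27, RHS = 9 → fails
(3, 1): LHS = 64, RHS = 28 → fails
(3, 6): LHS = 729, RHS = 243 → fails
(7, 7): LHS = 2744, RHS = 686 → fails

1 of 5 pairs satisfies the claim.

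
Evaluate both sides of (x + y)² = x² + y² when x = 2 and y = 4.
LHS = (2 + 4)² = 36
RHS = 2² + 4² = 20

LHS ≠ RHS, so the equation does not hold here.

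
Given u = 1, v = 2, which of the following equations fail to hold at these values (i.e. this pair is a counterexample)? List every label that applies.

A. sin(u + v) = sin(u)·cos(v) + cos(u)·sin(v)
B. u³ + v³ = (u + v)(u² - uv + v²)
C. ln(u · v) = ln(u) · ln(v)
Evaluating each claim at the given values:
A. LHS = sin(3) ≈ 0.1411, RHS = sin(1)·cos(2) + sin(2)·cos(1) ≈ 0.1411 → holds here (LHS = RHS)
B. LHS = 9, RHS = 9 → holds here (LHS = RHS)
C. LHS = ln(2) ≈ 0.6931, RHS = 0 → fails here (LHS ≠ RHS)

Answer: C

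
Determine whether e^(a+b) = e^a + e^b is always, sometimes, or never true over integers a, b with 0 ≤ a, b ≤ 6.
Never true

The claim fails for every pair in the range. For instance at (a, b) = (6, 2): LHS = e^8 ≈ 2981, RHS = e^2 + e^6 ≈ 410.8.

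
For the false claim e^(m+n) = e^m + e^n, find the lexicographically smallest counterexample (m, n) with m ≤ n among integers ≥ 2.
Substituting (2, 2) into the claim:
LHS = e^(2+2) = e^4 ≈ 54.6
RHS = e^2 + e^2 = 2·e^2 ≈ 14.78

Since LHS ≠ RHS, this pair disproves the claim, and no lexicographically smaller pair (m ≤ n, integers ≥ 2) does.

For instance (3, 8) is also a counterexample (LHS = e^11 ≈ 59874.1, RHS = e^3 + e^8 ≈ 3001), but it's lexicographically larger.

Answer: (m, n) = (2, 2)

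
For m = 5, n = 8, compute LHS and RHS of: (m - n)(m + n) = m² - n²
LHS = (5 - 8)(5 + 8) = -39
RHS = 5² - 8² = -39

LHS = RHS: the two sides agree.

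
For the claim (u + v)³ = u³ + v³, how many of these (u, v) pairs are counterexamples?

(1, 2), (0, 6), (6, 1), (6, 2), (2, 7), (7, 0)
4

Testing each pair:
(1, 2): LHS = 27, RHS = 9 → counterexample
(0, 6): LHS = 216, RHS = 216 → satisfies claim
(6, 1): LHS = 343, RHS = 217 → counterexample
(6, 2): LHS = 512, RHS = 224 → counterexample
(2, 7): LHS = 729, RHS = 351 → counterexample
(7, 0): LHS = 343, RHS = 343 → satisfies claim

That makes 4 counterexamples.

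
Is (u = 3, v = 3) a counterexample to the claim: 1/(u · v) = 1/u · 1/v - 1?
Substituting u = 3, v = 3:
LHS = 1/(3 · 3) = 1/9
RHS = 1/3 · 1/3 - 1 = -8/9

Since LHS ≠ RHS, this pair disproves the claim.

Answer: Yes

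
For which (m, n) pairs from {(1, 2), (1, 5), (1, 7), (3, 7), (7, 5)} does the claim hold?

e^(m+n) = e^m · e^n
All pairs

Testing each pair:
(1, 2): LHS = e^3 ≈ 20.09, RHS = e^3 ≈ 20.09 → holds
(1, 5): LHS = e^6 ≈ 403.4, RHS = e^6 ≈ 403.4 → holds
(1, 7): LHS = e^8 ≈ 2981, RHS = e^8 ≈ 2981 → holds
(3, 7): LHS = e^10 ≈ 22026.5, RHS = e^10 ≈ 22026.5 → holds
(7, 5): LHS = e^12 ≈ 162754.8, RHS = e^12 ≈ 162754.8 → holds

Every pair satisfies the claim.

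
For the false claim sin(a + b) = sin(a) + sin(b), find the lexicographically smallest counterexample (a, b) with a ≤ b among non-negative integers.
At (0, 0): both sides equal 0, so it holds there.
At (0, 6): both sides equal sin(6) ≈ -0.2794, so it holds there.

Substituting (1, 1) into the claim:
LHS = sin(1 + 1) = sin(2) ≈ 0.9093
RHS = sin(1) + sin(1) = 2·sin(1) ≈ 1.683

Since LHS ≠ RHS, this pair disproves the claim, and no lexicographically smaller pair (a ≤ b, non-negative integers) does.

For instance (5, 7) is also a counterexample (LHS = sin(12) ≈ -0.5366, RHS = sin(5) + sin(7) ≈ -0.3019), but it's lexicographically larger.

Answer: (a, b) = (1, 1)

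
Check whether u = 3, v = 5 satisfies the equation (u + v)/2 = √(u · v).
Fails

Substituting u = 3, v = 5:

LHS = (3 + 5)/2 = 4
RHS = √(3 · 5) = √(15) ≈ 3.873

LHS ≠ RHS, so the equation does not hold at this point.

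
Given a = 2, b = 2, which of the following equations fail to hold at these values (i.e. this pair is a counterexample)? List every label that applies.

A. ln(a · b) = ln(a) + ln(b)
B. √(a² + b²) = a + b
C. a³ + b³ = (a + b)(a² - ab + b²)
Evaluating each claim at the given values:
A. LHS = ln(4) ≈ 1.386, RHS = 2·ln(2) ≈ 1.386 → holds here (LHS = RHS)
B. LHS = 2·√(2) ≈ 2.828, RHS = 4 → fails here (LHS ≠ RHS)
C. LHS = 16, RHS = 16 → holds here (LHS = RHS)

Answer: B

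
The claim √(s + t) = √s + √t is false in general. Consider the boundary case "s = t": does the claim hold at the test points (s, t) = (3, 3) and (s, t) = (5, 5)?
At (3, 3): LHS = √(6) ≈ 2.449 ≠ RHS = 2·√(3) ≈ 3.464
At (5, 5): LHS = √(10) ≈ 3.162 ≠ RHS = 2·√(5) ≈ 4.472

Answer: No, fails at both test points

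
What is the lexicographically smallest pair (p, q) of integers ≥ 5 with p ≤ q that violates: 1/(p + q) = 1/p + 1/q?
Substituting (5, 5) into the claim:
LHS = 1/(5 + 5) = 1/10
RHS = 1/5 + 1/5 = 2/5

Since LHS ≠ RHS, this pair disproves the claim, and no lexicographically smaller pair (p ≤ q, integers ≥ 5) does.

For instance (6, 9) is also a counterexample (LHS = 1/15, RHS = 5/18), but it's lexicographically larger.

Answer: (p, q) = (5, 5)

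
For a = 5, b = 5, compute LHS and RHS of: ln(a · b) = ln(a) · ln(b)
LHS = ln(5 · 5) = ln(25) ≈ 3.219
RHS = ln(5) · ln(5) = ln(5)² ≈ 2.59

LHS ≠ RHS (they differ by about 0.6286), so the equation does not hold here.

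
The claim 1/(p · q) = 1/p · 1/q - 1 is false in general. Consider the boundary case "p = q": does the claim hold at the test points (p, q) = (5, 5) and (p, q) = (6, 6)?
At (5, 5): LHS = 1/25 ≠ RHS = -24/25
At (6, 6): LHS = 1/36 ≠ RHS = -35/36

Answer: No, fails at both test points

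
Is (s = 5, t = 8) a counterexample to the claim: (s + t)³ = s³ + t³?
Yes

Substituting s = 5, t = 8:
LHS = (5 + 8)³ = 2197
RHS = 5³ + 8³ = 637

Since LHS ≠ RHS, this pair disproves the claim.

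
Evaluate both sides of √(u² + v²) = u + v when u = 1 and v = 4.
LHS = √(1² + 4²) = √(17) ≈ 4.123
RHS = 1 + 4 = 5

LHS ≠ RHS (they differ by about 0.8769), so the equation does not hold here.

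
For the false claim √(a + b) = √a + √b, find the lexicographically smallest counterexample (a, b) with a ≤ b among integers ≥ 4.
(a, b) = (4, 4)

Substituting (4, 4) into the claim:
LHS = √(4 + 4) = 2·√(2) ≈ 2.828
RHS = √4 + √4 = 4

Since LHS ≠ RHS, this pair disproves the claim, and no lexicographically smaller pair (a ≤ b, integers ≥ 4) does.

For instance (11, 11) is also a counterexample (LHS = √(22) ≈ 4.69, RHS = 2·√(11) ≈ 6.633), but it's lexicographically larger.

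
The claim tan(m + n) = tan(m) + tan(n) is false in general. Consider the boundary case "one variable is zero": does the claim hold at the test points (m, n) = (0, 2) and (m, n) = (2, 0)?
Yes, holds at both test points

At (0, 2): LHS = tan(2) ≈ -2.185, RHS = tan(2) ≈ -2.185 → equal
At (2, 0): LHS = tan(2) ≈ -2.185, RHS = tan(2) ≈ -2.185 → equal

So the claim does hold at both of these boundary points, even though it is not an identity.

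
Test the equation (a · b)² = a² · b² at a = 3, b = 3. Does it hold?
Holds

Substituting a = 3, b = 3:

LHS = (3 · 3)² = 81
RHS = 3² · 3² = 81

LHS = RHS, so the equation holds at this point.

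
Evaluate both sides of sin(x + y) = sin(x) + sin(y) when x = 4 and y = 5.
LHS = sin(4 + 5) = sin(9) ≈ 0.4121
RHS = sin(4) + sin(5) ≈ -1.716

LHS ≠ RHS (they differ by about 2.128), so the equation does not hold here.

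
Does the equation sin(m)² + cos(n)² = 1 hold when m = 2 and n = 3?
Substituting m = 2, n = 3:

LHS = sin(2)² + cos(3)² ≈ 1.807
RHS = 1

LHS ≠ RHS, so the equation does not hold at this point.

Answer: Fails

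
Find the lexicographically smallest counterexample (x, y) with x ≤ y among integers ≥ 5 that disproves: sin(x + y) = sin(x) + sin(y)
Substituting (5, 5) into the claim:
LHS = sin(5 + 5) = sin(10) ≈ -0.544
RHS = sin(5) + sin(5) = 2·sin(5) ≈ -1.918

Since LHS ≠ RHS, this pair disproves the claim, and no lexicographically smaller pair (x ≤ y, integers ≥ 5) does.

For instance (6, 12) is also a counterexample (LHS = sin(18) ≈ -0.751, RHS = sin(12) + sin(6) ≈ -0.816), but it's lexicographically larger.

Answer: (x, y) = (5, 5)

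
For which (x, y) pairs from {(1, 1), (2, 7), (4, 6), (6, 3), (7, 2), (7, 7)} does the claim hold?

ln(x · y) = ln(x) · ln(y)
Testing each pair:
(1, 1): LHS = 0, RHS = 0 → holds
(2, 7): LHS = ln(14) ≈ 2.639, RHS = ln(2)·ln(7) ≈ 1.349 → fails
(4, 6): LHS = ln(24) ≈ 3.178, RHS = ln(4)·ln(6) ≈ 2.484 → fails
(6, 3): LHS = ln(18) ≈ 2.89, RHS = ln(3)·ln(6) ≈ 1.968 → fails
(7, 2): LHS = ln(14) ≈ 2.639, RHS = ln(2)·ln(7) ≈ 1.349 → fails
(7, 7): LHS = ln(49) ≈ 3.892, RHS = ln(7)² ≈ 3.787 → fails

1 of 6 pairs satisfies the claim.

Answer: (1, 1)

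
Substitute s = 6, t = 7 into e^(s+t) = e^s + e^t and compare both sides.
LHS = e^(6+7) = e^13 ≈ 442413.4
RHS = e^6 + e^7 ≈ 1500

LHS ≠ RHS (they differ by about 440913.3), so the equation does not hold here.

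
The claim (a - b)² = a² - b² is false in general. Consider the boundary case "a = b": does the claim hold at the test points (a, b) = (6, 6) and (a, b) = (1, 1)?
Yes, holds at both test points

At (6, 6): LHS = 0, RHS = 0 → equal
At (1, 1): LHS = 0, RHS = 0 → equal

So the claim does hold at both of these boundary points, even though it is not an identity.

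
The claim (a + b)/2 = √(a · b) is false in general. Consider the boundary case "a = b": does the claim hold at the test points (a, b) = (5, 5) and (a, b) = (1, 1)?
At (5, 5): LHS = 5, RHS = 5 → equal
At (1, 1): LHS = 1, RHS = 1 → equal

So the claim does hold at both of these boundary points, even though it is not an identity.

Answer: Yes, holds at both test points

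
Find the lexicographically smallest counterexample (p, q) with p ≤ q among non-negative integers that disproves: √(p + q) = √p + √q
(p, q) = (1, 1)

At (0, 7): both sides equal √(7) ≈ 2.646, so it holds there.

Substituting (1, 1) into the claim:
LHS = √(1 + 1) = √(2) ≈ 1.414
RHS = √1 + √1 = 2

Since LHS ≠ RHS, this pair disproves the claim, and no lexicographically smaller pair (p ≤ q, non-negative integers) does.

For instance (2, 3) is also a counterexample (LHS = √(5) ≈ 2.236, RHS = √(2) + √(3) ≈ 3.146), but it's lexicographically larger.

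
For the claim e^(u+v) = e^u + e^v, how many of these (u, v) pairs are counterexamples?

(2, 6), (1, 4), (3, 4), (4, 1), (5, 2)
5

Testing each pair:
(2, 6): LHS = e^8 ≈ 2981, RHS = e^2 + e^6 ≈ 410.8 → counterexample
(1, 4): LHS = e^5 ≈ 148.4, RHS = e + e^4 ≈ 57.32 → counterexample
(3, 4): LHS = e^7 ≈ 1097, RHS = e^3 + e^4 ≈ 74.68 → counterexample
(4, 1): LHS = e^5 ≈ 148.4, RHS = e + e^4 ≈ 57.32 → counterexample
(5, 2): LHS = e^7 ≈ 1097, RHS = e^2 + e^5 ≈ 155.8 → counterexample

That makes 5 counterexamples.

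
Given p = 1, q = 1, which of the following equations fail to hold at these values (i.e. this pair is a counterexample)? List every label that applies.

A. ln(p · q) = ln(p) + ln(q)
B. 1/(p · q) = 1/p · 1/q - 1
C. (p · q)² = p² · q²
B

Evaluating each claim at the given values:
A. LHS = 0, RHS = 0 → holds here (LHS = RHS)
B. LHS = 1, RHS = 0 → fails here (LHS ≠ RHS)
C. LHS = 1, RHS = 1 → holds here (LHS = RHS)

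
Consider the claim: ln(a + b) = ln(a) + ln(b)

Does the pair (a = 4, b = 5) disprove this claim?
Yes

Substituting a = 4, b = 5:
LHS = ln(4 + 5) = ln(9) ≈ 2.197
RHS = ln(4) + ln(5) ≈ 2.996

Since LHS ≠ RHS, this pair disproves the claim.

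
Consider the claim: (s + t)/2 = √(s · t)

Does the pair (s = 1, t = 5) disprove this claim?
Yes

Substituting s = 1, t = 5:
LHS = (1 + 5)/2 = 3
RHS = √(1 · 5) = √(5) ≈ 2.236

Since LHS ≠ RHS, this pair disproves the claim.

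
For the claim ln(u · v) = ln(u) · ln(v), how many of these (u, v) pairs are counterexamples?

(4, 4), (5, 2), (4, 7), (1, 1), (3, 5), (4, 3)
Testing each pair:
(4, 4): LHS = ln(16) ≈ 2.773, RHS = ln(4)² ≈ 1.922 → counterexample
(5, 2): LHS = ln(10) ≈ 2.303, RHS = ln(2)·ln(5) ≈ 1.116 → counterexample
(4, 7): LHS = ln(28) ≈ 3.332, RHS = ln(4)·ln(7) ≈ 2.698 → counterexample
(1, 1): LHS = 0, RHS = 0 → satisfies claim
(3, 5): LHS = ln(15) ≈ 2.708, RHS = ln(3)·ln(5) ≈ 1.768 → counterexample
(4, 3): LHS = ln(12) ≈ 2.485, RHS = ln(3)·ln(4) ≈ 1.523 → counterexample

That makes 5 counterexamples.

Answer: 5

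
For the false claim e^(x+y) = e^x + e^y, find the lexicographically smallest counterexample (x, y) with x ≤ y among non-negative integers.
Substituting (0, 0) into the claim:
LHS = e^(0+0) = 1
RHS = e^0 + e^0 = 2

Since LHS ≠ RHS, this pair disproves the claim, and no lexicographically smaller pair (x ≤ y, non-negative integers) does.

For instance (3, 7) is also a counterexample (LHS = e^10 ≈ 22026.5, RHS = e^3 + e^7 ≈ 1117), but it's lexicographically larger.

Answer: (x, y) = (0, 0)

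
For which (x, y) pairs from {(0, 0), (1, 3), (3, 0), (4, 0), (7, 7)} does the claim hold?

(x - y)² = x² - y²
Testing each pair:
(0, 0): LHS = 0, RHS = 0 → holds
(1, 3): LHS = 4, RHS = -8 → fails
(3, 0): LHS = 9, RHS = 9 → holds
(4, 0): LHS = 16, RHS = 16 → holds
(7, 7): LHS = 0, RHS = 0 → holds

4 of 5 pairs satisfy the claim.

Answer: (0, 0), (3, 0), (4, 0), (7, 7)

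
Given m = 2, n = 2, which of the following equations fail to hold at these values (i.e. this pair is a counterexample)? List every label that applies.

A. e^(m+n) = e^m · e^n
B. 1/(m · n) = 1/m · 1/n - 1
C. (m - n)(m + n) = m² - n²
B

Evaluating each claim at the given values:
A. LHS = e^4 ≈ 54.6, RHS = e^4 ≈ 54.6 → holds here (LHS = RHS)
B. LHS = 1/4, RHS = -3/4 → fails here (LHS ≠ RHS)
C. LHS = 0, RHS = 0 → holds here (LHS = RHS)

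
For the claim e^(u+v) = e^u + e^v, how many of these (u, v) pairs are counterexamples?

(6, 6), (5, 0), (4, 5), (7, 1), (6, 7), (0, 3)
Testing each pair:
(6, 6): LHS = e^12 ≈ 162754.8, RHS = 2·e^6 ≈ 806.9 → counterexample
(5, 0): LHS = e^5 ≈ 148.4, RHS = 1 + e^5 ≈ 149.4 → counterexample
(4, 5): LHS = e^9 ≈ 8103, RHS = e^4 + e^5 ≈ 203 → counterexample
(7, 1): LHS = e^8 ≈ 2981, RHS = e + e^7 ≈ 1099 → counterexample
(6, 7): LHS = e^13 ≈ 442413.4, RHS = e^6 + e^7 ≈ 1500 → counterexample
(0, 3): LHS = e^3 ≈ 20.09, RHS = 1 + e^3 ≈ 21.09 → counterexample

That makes 6 counterexamples.

Answer: 6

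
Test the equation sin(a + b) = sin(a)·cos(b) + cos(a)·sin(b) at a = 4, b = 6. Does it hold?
Substituting a = 4, b = 6:

LHS = sin(4 + 6) = sin(10) ≈ -0.544
RHS = sin(4)·cos(6) + cos(4)·sin(6) = sin(4)·cos(6) + sin(6)·cos(4) ≈ -0.544

LHS = RHS, so the equation holds at this point.

Answer: Holds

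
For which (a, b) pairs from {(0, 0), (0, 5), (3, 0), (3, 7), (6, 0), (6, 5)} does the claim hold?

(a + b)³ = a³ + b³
Testing each pair:
(0, 0): LHS = 0, RHS = 0 → holds
(0, 5): LHS = 125, RHS = 125 → holds
(3, 0): LHS = 27, RHS = 27 → holds
(3, 7): LHS = 1000, RHS = 370 → fails
(6, 0): LHS = 216, RHS = 216 → holds
(6, 5): LHS = 1331, RHS = 341 → fails

4 of 6 pairs satisfy the claim.

Answer: (0, 0), (0, 5), (3, 0), (6, 0)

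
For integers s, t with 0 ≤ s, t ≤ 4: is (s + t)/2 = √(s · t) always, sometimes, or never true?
It holds at (s, t) = (1, 1) (both sides equal 1), but fails at (s, t) = (0, 4) (LHS = 2, RHS = 0).

Answer: Sometimes true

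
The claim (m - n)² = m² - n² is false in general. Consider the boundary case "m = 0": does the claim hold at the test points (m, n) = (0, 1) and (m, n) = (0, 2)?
No, fails at both test points

At (0, 1): LHS = 1 ≠ RHS = -1
At (0, 2): LHS = 4 ≠ RHS = -4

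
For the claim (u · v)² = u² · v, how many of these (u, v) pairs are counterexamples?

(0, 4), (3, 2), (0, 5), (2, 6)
Testing each pair:
(0, 4): LHS = 0, RHS = 0 → satisfies claim
(3, 2): LHS = 36, RHS = 18 → counterexample
(0, 5): LHS = 0, RHS = 0 → satisfies claim
(2, 6): LHS = 144, RHS = 24 → counterexample

That makes 2 counterexamples.

Answer: 2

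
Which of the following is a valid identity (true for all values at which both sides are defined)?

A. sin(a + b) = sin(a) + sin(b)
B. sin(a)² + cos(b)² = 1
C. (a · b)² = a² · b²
C

A: fails at (1, 1) — LHS = sin(2) ≈ 0.9093, RHS = 2·sin(1) ≈ 1.683.
B: fails at (2, 4) — LHS = cos(4)² + sin(2)² ≈ 1.254, RHS = 1.
C: holds — e.g. at (2, 7), both sides equal 196.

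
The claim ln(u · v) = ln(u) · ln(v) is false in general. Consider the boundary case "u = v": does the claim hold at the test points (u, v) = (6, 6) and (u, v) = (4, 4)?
At (6, 6): LHS = ln(36) ≈ 3.584 ≠ RHS = ln(6)² ≈ 3.21
At (4, 4): LHS = ln(16) ≈ 2.773 ≠ RHS = ln(4)² ≈ 1.922

Answer: No, fails at both test points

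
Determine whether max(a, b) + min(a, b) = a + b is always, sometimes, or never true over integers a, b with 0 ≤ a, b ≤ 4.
Always true

The identity holds for every pair in the range. For instance at (a, b) = (0, 3): both sides equal 3.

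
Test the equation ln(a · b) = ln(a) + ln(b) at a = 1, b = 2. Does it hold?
Substituting a = 1, b = 2:

LHS = ln(1 · 2) = ln(2) ≈ 0.6931
RHS = ln(1) + ln(2) = ln(2) ≈ 0.6931

LHS = RHS, so the equation holds at this point.

Answer: Holds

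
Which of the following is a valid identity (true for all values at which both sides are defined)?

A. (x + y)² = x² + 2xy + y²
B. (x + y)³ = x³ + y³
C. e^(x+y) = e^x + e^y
A

A: holds — e.g. at (1, 2), both sides equal 9.
B: fails at (3, 7) — LHS = 1000, RHS = 370.
C: fails at (1, 3) — LHS = e^4 ≈ 54.6, RHS = e + e^3 ≈ 22.8.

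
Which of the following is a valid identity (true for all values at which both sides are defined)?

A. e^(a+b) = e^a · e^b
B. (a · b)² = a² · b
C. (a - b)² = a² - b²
A

A: holds — e.g. at (2, 2), both sides equal e^4 ≈ 54.6.
B: fails at (3, 3) — LHS = 81, RHS = 27.
C: fails at (1, 4) — LHS = 9, RHS = -15.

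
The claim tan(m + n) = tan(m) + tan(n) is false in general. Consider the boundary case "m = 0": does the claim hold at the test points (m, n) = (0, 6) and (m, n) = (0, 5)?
At (0, 6): LHS = tan(6) ≈ -0.291, RHS = tan(6) ≈ -0.291 → equal
At (0, 5): LHS = tan(5) ≈ -3.381, RHS = tan(5) ≈ -3.381 → equal

So the claim does hold at both of these boundary points, even though it is not an identity.

Answer: Yes, holds at both test points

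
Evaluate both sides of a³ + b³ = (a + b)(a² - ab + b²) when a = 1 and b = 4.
LHS = 1³ + 4³ = 65
RHS = (1 + 4)(1² - 1·4 + 4²) = 65

LHS = RHS: the two sides agree.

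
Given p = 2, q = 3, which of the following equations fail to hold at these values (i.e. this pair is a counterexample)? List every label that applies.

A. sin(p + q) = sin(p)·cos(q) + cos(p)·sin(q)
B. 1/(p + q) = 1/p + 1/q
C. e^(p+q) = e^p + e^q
B, C

Evaluating each claim at the given values:
A. LHS = sin(5) ≈ -0.9589, RHS = sin(2)·cos(3) + sin(3)·cos(2) ≈ -0.9589 → holds here (LHS = RHS)
B. LHS = 1/5, RHS = 5/6 → fails here (LHS ≠ RHS)
C. LHS = e^5 ≈ 148.4, RHS = e^2 + e^3 ≈ 27.47 → fails here (LHS ≠ RHS)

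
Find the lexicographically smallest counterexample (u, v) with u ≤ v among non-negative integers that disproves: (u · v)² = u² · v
Substituting (1, 2) into the claim:
LHS = (1 · 2)² = 4
RHS = 1² · 2 = 2

Since LHS ≠ RHS, this pair disproves the claim, and no lexicographically smaller pair (u ≤ v, non-negative integers) does.

For instance (4, 5) is also a counterexample (LHS = 400, RHS = 80), but it's lexicographically larger.

Answer: (u, v) = (1, 2)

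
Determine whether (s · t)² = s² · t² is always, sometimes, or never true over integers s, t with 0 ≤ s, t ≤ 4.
Always true

The identity holds for every pair in the range. For instance at (s, t) = (2, 3): both sides equal 36.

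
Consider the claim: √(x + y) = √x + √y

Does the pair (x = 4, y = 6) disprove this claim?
Substituting x = 4, y = 6:
LHS = √(4 + 6) = √(10) ≈ 3.162
RHS = √4 + √6 = 2 + √(6) ≈ 4.449

Since LHS ≠ RHS, this pair disproves the claim.

Answer: Yes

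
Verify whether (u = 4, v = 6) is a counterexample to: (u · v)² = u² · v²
Substituting u = 4, v = 6:
LHS = (4 · 6)² = 576
RHS = 4² · 6² = 576

The sides agree, so this pair does not disprove the claim.

Answer: No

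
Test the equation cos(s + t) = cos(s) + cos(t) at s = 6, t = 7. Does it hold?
Fails

Substituting s = 6, t = 7:

LHS = cos(6 + 7) = cos(13) ≈ 0.9074
RHS = cos(6) + cos(7) ≈ 1.714

LHS ≠ RHS, so the equation does not hold at this point.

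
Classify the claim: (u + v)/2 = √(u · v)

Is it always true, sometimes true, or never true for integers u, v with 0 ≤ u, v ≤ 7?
It holds at (u, v) = (2, 2) (both sides equal 2), but fails at (u, v) = (7, 2) (LHS = 9/2, RHS = √(14) ≈ 3.742).

Answer: Sometimes true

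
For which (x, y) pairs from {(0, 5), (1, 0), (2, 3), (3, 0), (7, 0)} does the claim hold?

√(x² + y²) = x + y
(0, 5), (1, 0), (3, 0), (7, 0)

Testing each pair:
(0, 5): LHS = 5, RHS = 5 → holds
(1, 0): LHS = 1, RHS = 1 → holds
(2, 3): LHS = √(13) ≈ 3.606, RHS = 5 → fails
(3, 0): LHS = 3, RHS = 3 → holds
(7, 0): LHS = 7, RHS = 7 → holds

4 of 5 pairs satisfy the claim.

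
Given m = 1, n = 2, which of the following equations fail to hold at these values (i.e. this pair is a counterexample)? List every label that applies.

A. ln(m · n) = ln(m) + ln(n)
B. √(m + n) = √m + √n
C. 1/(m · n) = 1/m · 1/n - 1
Evaluating each claim at the given values:
A. LHS = ln(2) ≈ 0.6931, RHS = ln(2) ≈ 0.6931 → holds here (LHS = RHS)
B. LHS = √(3) ≈ 1.732, RHS = 1 + √(2) ≈ 2.414 → fails here (LHS ≠ RHS)
C. LHS = 1/2, RHS = -1/2 → fails here (LHS ≠ RHS)

Answer: B, C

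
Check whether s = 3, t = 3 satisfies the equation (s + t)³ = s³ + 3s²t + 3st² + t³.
Holds

Substituting s = 3, t = 3:

LHS = (3 + 3)³ = 216
RHS = 3³ + 3·3²·3 + 3·3·3² + 3³ = 216

LHS = RHS, so the equation holds at this point.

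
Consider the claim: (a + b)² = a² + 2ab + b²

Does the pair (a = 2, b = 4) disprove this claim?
No

Substituting a = 2, b = 4:
LHS = (2 + 4)² = 36
RHS = 2² + 2·2·4 + 4² = 36

The sides agree, so this pair does not disprove the claim.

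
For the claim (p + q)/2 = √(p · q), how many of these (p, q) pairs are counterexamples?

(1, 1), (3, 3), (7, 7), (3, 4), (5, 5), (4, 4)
Testing each pair:
(1, 1): LHS = 1, RHS = 1 → satisfies claim
(3, 3): LHS = 3, RHS = 3 → satisfies claim
(7, 7): LHS = 7, RHS = 7 → satisfies claim
(3, 4): LHS = 7/2, RHS = 2·√(3) ≈ 3.464 → counterexample
(5, 5): LHS = 5, RHS = 5 → satisfies claim
(4, 4): LHS = 4, RHS = 4 → satisfies claim

That makes 1 counterexample.

Answer: 1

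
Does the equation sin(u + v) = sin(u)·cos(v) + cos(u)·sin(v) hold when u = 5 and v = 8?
Substituting u = 5, v = 8:

LHS = sin(5 + 8) = sin(13) ≈ 0.4202
RHS = sin(5)·cos(8) + cos(5)·sin(8) = sin(5)·cos(8) + sin(8)·cos(5) ≈ 0.4202

LHS = RHS, so the equation holds at this point.

Answer: Holds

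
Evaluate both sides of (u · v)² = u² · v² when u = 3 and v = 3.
LHS = (3 · 3)² = 81
RHS = 3² · 3² = 81

LHS = RHS: the two sides agree.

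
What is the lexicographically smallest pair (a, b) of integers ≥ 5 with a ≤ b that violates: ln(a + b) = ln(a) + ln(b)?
Substituting (5, 5) into the claim:
LHS = ln(5 + 5) = ln(10) ≈ 2.303
RHS = ln(5) + ln(5) = 2·ln(5) ≈ 3.219

Since LHS ≠ RHS, this pair disproves the claim, and no lexicographically smaller pair (a ≤ b, integers ≥ 5) does.

For instance (7, 7) is also a counterexample (LHS = ln(14) ≈ 2.639, RHS = 2·ln(7) ≈ 3.892), but it's lexicographically larger.

Answer: (a, b) = (5, 5)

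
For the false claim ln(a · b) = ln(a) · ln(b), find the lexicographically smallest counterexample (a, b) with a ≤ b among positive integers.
At (1, 1): both sides equal 0, so it holds there.

Substituting (1, 2) into the claim:
LHS = ln(1 · 2) = ln(2) ≈ 0.6931
RHS = ln(1) · ln(2) = 0

Since LHS ≠ RHS, this pair disproves the claim, and no lexicographically smaller pair (a ≤ b, positive integers) does.

For instance (5, 8) is also a counterexample (LHS = ln(40) ≈ 3.689, RHS = ln(5)·ln(8) ≈ 3.347), but it's lexicographically larger.

Answer: (a, b) = (1, 2)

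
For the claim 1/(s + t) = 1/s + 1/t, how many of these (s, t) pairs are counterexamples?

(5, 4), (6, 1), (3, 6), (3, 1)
4

Testing each pair:
(5, 4): LHS = 1/9, RHS = 9/20 → counterexample
(6, 1): LHS = 1/7, RHS = 7/6 → counterexample
(3, 6): LHS = 1/9, RHS = 1/2 → counterexample
(3, 1): LHS = 1/4, RHS = 4/3 → counterexample

That makes 4 counterexamples.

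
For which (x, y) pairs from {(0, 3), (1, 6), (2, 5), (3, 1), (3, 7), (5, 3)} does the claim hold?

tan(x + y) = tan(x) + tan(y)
(0, 3)

Testing each pair:
(0, 3): LHS = tan(3) ≈ -0.1425, RHS = tan(3) ≈ -0.1425 → holds
(1, 6): LHS = tan(7) ≈ 0.8714, RHS = tan(6) + tan(1) ≈ 1.266 → fails
(2, 5): LHS = tan(7) ≈ 0.8714, RHS = tan(5) + tan(2) ≈ -5.566 → fails
(3, 1): LHS = tan(4) ≈ 1.158, RHS = tan(3) + tan(1) ≈ 1.415 → fails
(3, 7): LHS = tan(10) ≈ 0.6484, RHS = tan(3) + tan(7) ≈ 0.7289 → fails
(5, 3): LHS = tan(8) ≈ -6.8, RHS = tan(5) + tan(3) ≈ -3.523 → fails

1 of 6 pairs satisfies the claim.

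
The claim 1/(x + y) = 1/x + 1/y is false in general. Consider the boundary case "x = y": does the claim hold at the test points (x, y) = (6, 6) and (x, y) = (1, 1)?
No, fails at both test points

At (6, 6): LHS = 1/12 ≠ RHS = 1/3
At (1, 1): LHS = 1/2 ≠ RHS = 2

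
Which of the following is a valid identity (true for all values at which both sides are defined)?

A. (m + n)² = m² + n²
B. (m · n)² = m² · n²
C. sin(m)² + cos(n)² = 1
A: fails at (5, 8) — LHS = 169, RHS = 89.
B: holds — e.g. at (3, 4), both sides equal 144.
C: fails at (3, 4) — LHS = sin(3)² + cos(4)² ≈ 0.4472, RHS = 1.

Answer: B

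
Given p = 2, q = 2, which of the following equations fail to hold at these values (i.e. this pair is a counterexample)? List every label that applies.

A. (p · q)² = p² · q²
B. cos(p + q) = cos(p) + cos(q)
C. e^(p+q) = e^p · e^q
B

Evaluating each claim at the given values:
A. LHS = 16, RHS = 16 → holds here (LHS = RHS)
B. LHS = cos(4) ≈ -0.6536, RHS = 2·cos(2) ≈ -0.8323 → fails here (LHS ≠ RHS)
C. LHS = e^4 ≈ 54.6, RHS = e^4 ≈ 54.6 → holds here (LHS = RHS)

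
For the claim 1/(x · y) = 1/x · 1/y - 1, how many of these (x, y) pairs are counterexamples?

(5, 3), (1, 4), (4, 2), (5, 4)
Testing each pair:
(5, 3): LHS = 1/15, RHS = -14/15 → counterexample
(1, 4): LHS = 1/4, RHS = -3/4 → counterexample
(4, 2): LHS = 1/8, RHS = -7/8 → counterexample
(5, 4): LHS = 1/20, RHS = -19/20 → counterexample

That makes 4 counterexamples.

Answer: 4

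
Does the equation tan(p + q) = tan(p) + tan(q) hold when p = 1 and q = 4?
Fails

Substituting p = 1, q = 4:

LHS = tan(1 + 4) = tan(5) ≈ -3.381
RHS = tan(1) + tan(4) ≈ 2.715

LHS ≠ RHS, so the equation does not hold at this point.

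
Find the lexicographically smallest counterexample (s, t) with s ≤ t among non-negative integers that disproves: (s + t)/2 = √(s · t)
(s, t) = (0, 1)

At (0, 0): both sides equal 0, so it holds there.

Substituting (0, 1) into the claim:
LHS = (0 + 1)/2 = 1/2
RHS = √(0 · 1) = 0

Since LHS ≠ RHS, this pair disproves the claim, and no lexicographically smaller pair (s ≤ t, non-negative integers) does.

For instance (2, 7) is also a counterexample (LHS = 9/2, RHS = √(14) ≈ 3.742), but it's lexicographically larger.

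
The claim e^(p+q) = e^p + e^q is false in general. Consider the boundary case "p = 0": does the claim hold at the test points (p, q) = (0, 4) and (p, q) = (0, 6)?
At (0, 4): LHS = e^4 ≈ 54.6 ≠ RHS = 1 + e^4 ≈ 55.6
At (0, 6): LHS = e^6 ≈ 403.4 ≠ RHS = 1 + e^6 ≈ 404.4

Answer: No, fails at both test points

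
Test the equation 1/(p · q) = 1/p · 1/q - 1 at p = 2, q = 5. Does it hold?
Substituting p = 2, q = 5:

LHS = 1/(2 · 5) = 1/10
RHS = 1/2 · 1/5 - 1 = -9/10

LHS ≠ RHS, so the equation does not hold at this point.

Answer: Fails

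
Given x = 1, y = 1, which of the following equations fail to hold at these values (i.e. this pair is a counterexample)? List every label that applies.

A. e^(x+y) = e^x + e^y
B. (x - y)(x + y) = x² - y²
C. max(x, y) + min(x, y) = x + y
Evaluating each claim at the given values:
A. LHS = e^2 ≈ 7.389, RHS = 2·e ≈ 5.437 → fails here (LHS ≠ RHS)
B. LHS = 0, RHS = 0 → holds here (LHS = RHS)
C. LHS = 2, RHS = 2 → holds here (LHS = RHS)

Answer: A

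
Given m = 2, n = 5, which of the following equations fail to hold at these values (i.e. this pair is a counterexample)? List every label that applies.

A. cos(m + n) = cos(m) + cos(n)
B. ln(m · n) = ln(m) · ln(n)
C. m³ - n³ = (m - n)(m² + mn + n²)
Evaluating each claim at the given values:
A. LHS = cos(7) ≈ 0.7539, RHS = cos(2) + cos(5) ≈ -0.1325 → fails here (LHS ≠ RHS)
B. LHS = ln(10) ≈ 2.303, RHS = ln(2)·ln(5) ≈ 1.116 → fails here (LHS ≠ RHS)
C. LHS = -117, RHS = -117 → holds here (LHS = RHS)

Answer: A, B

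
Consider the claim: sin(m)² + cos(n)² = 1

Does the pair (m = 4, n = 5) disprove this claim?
Yes

Substituting m = 4, n = 5:
LHS = sin(4)² + cos(5)² ≈ 0.6532
RHS = 1

Since LHS ≠ RHS, this pair disproves the claim.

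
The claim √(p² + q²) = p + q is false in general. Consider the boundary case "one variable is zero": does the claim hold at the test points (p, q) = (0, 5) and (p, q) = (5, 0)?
At (0, 5): LHS = 5, RHS = 5 → equal
At (5, 0): LHS = 5, RHS = 5 → equal

So the claim does hold at both of these boundary points, even though it is not an identity.

Answer: Yes, holds at both test points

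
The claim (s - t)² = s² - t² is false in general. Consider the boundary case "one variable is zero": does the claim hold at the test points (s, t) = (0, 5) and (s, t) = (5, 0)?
At (0, 5): LHS = 25 ≠ RHS = -25
At (5, 0): LHS = 25, RHS = 25 → equal

Answer: Only at (5, 0)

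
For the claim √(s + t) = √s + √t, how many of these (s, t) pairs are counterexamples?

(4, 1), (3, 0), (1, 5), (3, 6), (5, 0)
3

Testing each pair:
(4, 1): LHS = √(5) ≈ 2.236, RHS = 3 → counterexample
(3, 0): LHS = √(3) ≈ 1.732, RHS = √(3) ≈ 1.732 → satisfies claim
(1, 5): LHS = √(6) ≈ 2.449, RHS = 1 + √(5) ≈ 3.236 → counterexample
(3, 6): LHS = 3, RHS = √(3) + √(6) ≈ 4.182 → counterexample
(5, 0): LHS = √(5) ≈ 2.236, RHS = √(5) ≈ 2.236 → satisfies claim

That makes 3 counterexamples.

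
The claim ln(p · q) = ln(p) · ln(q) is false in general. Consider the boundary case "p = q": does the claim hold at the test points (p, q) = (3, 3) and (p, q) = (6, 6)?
No, fails at both test points

At (3, 3): LHS = ln(9) ≈ 2.197 ≠ RHS = ln(3)² ≈ 1.207
At (6, 6): LHS = ln(36) ≈ 3.584 ≠ RHS = ln(6)² ≈ 3.21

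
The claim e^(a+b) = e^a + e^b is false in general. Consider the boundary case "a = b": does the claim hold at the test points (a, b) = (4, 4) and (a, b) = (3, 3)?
At (4, 4): LHS = e^8 ≈ 2981 ≠ RHS = 2·e^4 ≈ 109.2
At (3, 3): LHS = e^6 ≈ 403.4 ≠ RHS = 2·e^3 ≈ 40.17

Answer: No, fails at both test points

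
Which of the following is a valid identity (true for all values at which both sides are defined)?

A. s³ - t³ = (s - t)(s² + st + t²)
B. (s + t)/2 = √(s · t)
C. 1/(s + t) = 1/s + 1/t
A

A: holds — e.g. at (5, 8), both sides equal -387.
B: fails at (2, 7) — LHS = 9/2, RHS = √(14) ≈ 3.742.
C: fails at (3, 3) — LHS = 1/6, RHS = 2/3.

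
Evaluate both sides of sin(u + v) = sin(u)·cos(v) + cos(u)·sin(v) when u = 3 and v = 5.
LHS = sin(3 + 5) = sin(8) ≈ 0.9894
RHS = sin(3)·cos(5) + cos(3)·sin(5) = sin(3)·cos(5) + sin(5)·cos(3) ≈ 0.9894

LHS = RHS: the two sides agree.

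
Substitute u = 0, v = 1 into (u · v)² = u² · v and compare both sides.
LHS = (0 · 1)² = 0
RHS = 0² · 1 = 0

LHS = RHS: the two sides agree.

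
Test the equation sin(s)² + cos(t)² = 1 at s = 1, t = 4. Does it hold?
Fails

Substituting s = 1, t = 4:

LHS = sin(1)² + cos(4)² ≈ 1.135
RHS = 1

LHS ≠ RHS, so the equation does not hold at this point.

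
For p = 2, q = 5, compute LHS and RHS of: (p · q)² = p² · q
LHS = (2 · 5)² = 100
RHS = 2² · 5 = 20

LHS ≠ RHS, so the equation does not hold here.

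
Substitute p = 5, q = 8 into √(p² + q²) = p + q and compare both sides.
LHS = √(5² + 8²) = √(89) ≈ 9.434
RHS = 5 + 8 = 13

LHS ≠ RHS (they differ by about 3.566), so the equation does not hold here.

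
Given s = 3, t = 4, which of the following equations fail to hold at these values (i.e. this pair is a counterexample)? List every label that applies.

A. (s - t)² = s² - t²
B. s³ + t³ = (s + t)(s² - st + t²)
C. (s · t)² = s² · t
A, C

Evaluating each claim at the given values:
A. LHS = 1, RHS = -7 → fails here (LHS ≠ RHS)
B. LHS = 91, RHS = 91 → holds here (LHS = RHS)
C. LHS = 144, RHS = 36 → fails here (LHS ≠ RHS)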